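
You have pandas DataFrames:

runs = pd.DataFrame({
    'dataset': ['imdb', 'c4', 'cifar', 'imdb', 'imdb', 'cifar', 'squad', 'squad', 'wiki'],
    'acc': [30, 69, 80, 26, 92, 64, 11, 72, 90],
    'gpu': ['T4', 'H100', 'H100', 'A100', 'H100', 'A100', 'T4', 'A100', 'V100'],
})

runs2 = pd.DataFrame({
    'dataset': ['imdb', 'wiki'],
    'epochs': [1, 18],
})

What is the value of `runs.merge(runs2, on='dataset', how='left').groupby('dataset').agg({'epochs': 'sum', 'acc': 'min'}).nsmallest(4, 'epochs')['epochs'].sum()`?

3.0

merge on 'dataset' (how='left') → 9 rows:
  dataset  acc   gpu  epochs
0    imdb   30    T4     1.0
1      c4   69  H100     NaN
2   cifar   80  H100     NaN
3    imdb   26  A100     1.0
4    imdb   92  H100     1.0
5   cifar   64  A100     NaN
6   squad   11    T4     NaN
7   squad   72  A100     NaN
8    wiki   90  V100    18.0
group by dataset: sum(epochs), min(acc):
         epochs  acc
dataset             
c4          0.0   69
cifar       0.0   64
imdb        3.0   26
squad       0.0   11
wiki       18.0   90
take 4 rows with smallest epochs:
         epochs  acc
dataset             
c4          0.0   69
cifar       0.0   64
squad       0.0   11
imdb        3.0   26
Then the sum of column 'epochs': 3.0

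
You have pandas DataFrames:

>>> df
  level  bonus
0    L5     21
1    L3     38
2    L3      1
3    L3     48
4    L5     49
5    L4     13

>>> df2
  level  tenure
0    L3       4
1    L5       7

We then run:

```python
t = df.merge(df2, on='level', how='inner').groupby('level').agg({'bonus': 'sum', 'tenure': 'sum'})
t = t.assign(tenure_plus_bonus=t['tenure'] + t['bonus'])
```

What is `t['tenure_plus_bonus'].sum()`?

183

merge on 'level' (how='inner') → 5 rows:
  level  bonus  tenure
0    L5     21       7
1    L3     38       4
2    L3      1       4
3    L3     48       4
4    L5     49       7
group by level: sum(bonus), sum(tenure):
       bonus  tenure
level               
L3        87      12
L5        70      14
add column tenure_plus_bonus = t['tenure'] + t['bonus']:
       bonus  tenure  tenure_plus_bonus
level                                  
L3        87      12                 99
L5        70      14                 84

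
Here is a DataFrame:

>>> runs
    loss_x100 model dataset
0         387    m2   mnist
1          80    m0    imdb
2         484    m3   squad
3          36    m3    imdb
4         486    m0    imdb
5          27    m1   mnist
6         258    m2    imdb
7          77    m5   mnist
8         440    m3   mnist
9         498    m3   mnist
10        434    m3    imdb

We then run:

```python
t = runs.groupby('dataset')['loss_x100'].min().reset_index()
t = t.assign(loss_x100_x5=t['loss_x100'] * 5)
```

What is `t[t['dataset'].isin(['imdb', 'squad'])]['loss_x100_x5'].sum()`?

2600

group by dataset, min of loss_x100:
dataset
imdb      36
mnist     27
squad    484
Name: loss_x100, dtype: int64
reset_index():
  dataset  loss_x100
0    imdb         36
1   mnist         27
2   squad        484
add column loss_x100_x5 = t['loss_x100'] * 5:
  dataset  loss_x100  loss_x100_x5
0    imdb         36           180
1   mnist         27           135
2   squad        484          2420
filter rows where dataset in ['imdb', 'squad']:
  dataset  loss_x100  loss_x100_x5
0    imdb         36           180
2   squad        484          2420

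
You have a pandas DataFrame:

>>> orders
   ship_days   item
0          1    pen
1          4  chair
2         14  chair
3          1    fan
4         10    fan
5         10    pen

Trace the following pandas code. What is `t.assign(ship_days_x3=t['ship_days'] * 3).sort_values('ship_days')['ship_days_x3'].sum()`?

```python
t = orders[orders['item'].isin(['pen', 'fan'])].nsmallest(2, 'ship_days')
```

filter rows where item in ['pen', 'fan']:
   ship_days item
0          1  pen
3          1  fan
4         10  fan
5         10  pen
take 2 rows with smallest ship_days:
   ship_days item
0          1  pen
3          1  fan
add column ship_days_x3 = t['ship_days'] * 3:
   ship_days item  ship_days_x3
0          1  pen             3
3          1  fan             3
sort by ship_days:
   ship_days item  ship_days_x3
0          1  pen             3
3          1  fan             3
Then the sum of column 'ship_days_x3': 6

6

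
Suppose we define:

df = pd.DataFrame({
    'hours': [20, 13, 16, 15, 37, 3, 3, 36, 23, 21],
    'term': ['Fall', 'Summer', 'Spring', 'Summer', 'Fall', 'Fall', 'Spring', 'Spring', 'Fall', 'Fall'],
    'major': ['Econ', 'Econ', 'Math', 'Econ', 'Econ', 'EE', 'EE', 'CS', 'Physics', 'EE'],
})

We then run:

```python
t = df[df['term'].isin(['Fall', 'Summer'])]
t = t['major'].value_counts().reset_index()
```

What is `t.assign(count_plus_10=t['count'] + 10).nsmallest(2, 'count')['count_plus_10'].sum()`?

filter rows where term in ['Fall', 'Summer']:
   hours    term    major
0     20    Fall     Econ
1     13  Summer     Econ
3     15  Summer     Econ
4     37    Fall     Econ
5      3    Fall       EE
8     23    Fall  Physics
9     21    Fall       EE
value_counts of major:
major
Econ       4
EE         2
Physics    1
Name: count, dtype: int64
reset_index():
     major  count
0     Econ      4
1       EE      2
2  Physics      1
add column count_plus_10 = t['count'] + 10:
     major  count  count_plus_10
0     Econ      4             14
1       EE      2             12
2  Physics      1             11
take 2 rows with smallest count:
     major  count  count_plus_10
2  Physics      1             11
1       EE      2             12
Reading off the sum of column 'count_plus_10', we get 23.

23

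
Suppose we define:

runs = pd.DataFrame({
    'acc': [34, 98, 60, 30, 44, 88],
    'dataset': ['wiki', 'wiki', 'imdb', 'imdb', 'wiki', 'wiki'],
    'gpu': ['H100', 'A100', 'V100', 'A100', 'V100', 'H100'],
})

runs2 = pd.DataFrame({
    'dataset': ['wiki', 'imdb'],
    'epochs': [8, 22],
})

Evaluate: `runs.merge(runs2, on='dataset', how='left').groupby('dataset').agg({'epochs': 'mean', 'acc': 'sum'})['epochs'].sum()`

30.0

merge on 'dataset' (how='left') → 6 rows:
   acc dataset   gpu  epochs
0   34    wiki  H100       8
1   98    wiki  A100       8
2   60    imdb  V100      22
3   30    imdb  A100      22
4   44    wiki  V100       8
5   88    wiki  H100       8
group by dataset: mean(epochs), sum(acc):
         epochs  acc
dataset             
imdb       22.0   90
wiki        8.0  264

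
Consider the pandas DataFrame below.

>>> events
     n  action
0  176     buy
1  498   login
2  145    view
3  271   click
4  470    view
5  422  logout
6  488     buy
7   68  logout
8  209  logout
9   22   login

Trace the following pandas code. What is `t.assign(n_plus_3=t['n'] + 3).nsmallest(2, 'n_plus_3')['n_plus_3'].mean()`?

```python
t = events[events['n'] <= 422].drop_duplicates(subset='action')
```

86.5

filter rows where n <= 422:
     n  action
0  176     buy
2  145    view
3  271   click
5  422  logout
7   68  logout
8  209  logout
9   22   login
drop duplicate action (keep=first):
     n  action
0  176     buy
2  145    view
3  271   click
5  422  logout
9   22   login
add column n_plus_3 = t['n'] + 3:
     n  action  n_plus_3
0  176     buy       179
2  145    view       148
3  271   click       274
5  422  logout       425
9   22   login        25
take 2 rows with smallest n_plus_3:
     n action  n_plus_3
9   22  login        25
2  145   view       148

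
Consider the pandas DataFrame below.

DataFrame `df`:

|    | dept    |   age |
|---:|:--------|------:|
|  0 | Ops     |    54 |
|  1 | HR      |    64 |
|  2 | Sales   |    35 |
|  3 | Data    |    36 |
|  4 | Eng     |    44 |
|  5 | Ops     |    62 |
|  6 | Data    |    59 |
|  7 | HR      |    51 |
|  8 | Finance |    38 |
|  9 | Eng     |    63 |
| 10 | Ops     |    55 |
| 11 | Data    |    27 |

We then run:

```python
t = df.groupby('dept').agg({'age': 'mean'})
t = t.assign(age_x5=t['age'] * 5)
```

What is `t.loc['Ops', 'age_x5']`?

group by dept, mean of age:
               age
dept              
Data     40.666667
Eng      53.500000
Finance  38.000000
HR       57.500000
Ops      57.000000
Sales    35.000000
add column age_x5 = t['age'] * 5:
               age      age_x5
dept                          
Data     40.666667  203.333333
Eng      53.500000  267.500000
Finance  38.000000  190.000000
HR       57.500000  287.500000
Ops      57.000000  285.000000
Sales    35.000000  175.000000
The value at row 'Ops', column 'age_x5' is 285.0.

285.0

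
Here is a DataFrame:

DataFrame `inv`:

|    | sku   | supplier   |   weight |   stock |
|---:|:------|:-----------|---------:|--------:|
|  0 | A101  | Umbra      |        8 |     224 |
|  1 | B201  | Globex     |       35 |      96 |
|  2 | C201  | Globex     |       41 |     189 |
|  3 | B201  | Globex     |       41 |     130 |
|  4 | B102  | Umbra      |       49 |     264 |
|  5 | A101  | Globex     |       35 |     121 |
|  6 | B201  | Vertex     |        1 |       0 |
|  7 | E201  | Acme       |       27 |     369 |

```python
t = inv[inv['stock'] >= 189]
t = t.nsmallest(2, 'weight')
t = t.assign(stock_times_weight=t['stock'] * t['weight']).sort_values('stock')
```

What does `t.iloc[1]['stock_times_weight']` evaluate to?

filter rows where stock >= 189:
    sku supplier  weight  stock
0  A101    Umbra       8    224
2  C201   Globex      41    189
4  B102    Umbra      49    264
7  E201     Acme      27    369
take 2 rows with smallest weight:
    sku supplier  weight  stock
0  A101    Umbra       8    224
7  E201     Acme      27    369
add column stock_times_weight = t['stock'] * t['weight']:
    sku supplier  weight  stock  stock_times_weight
0  A101    Umbra       8    224                1792
7  E201     Acme      27    369                9963
sort by stock:
    sku supplier  weight  stock  stock_times_weight
0  A101    Umbra       8    224                1792
7  E201     Acme      27    369                9963

9963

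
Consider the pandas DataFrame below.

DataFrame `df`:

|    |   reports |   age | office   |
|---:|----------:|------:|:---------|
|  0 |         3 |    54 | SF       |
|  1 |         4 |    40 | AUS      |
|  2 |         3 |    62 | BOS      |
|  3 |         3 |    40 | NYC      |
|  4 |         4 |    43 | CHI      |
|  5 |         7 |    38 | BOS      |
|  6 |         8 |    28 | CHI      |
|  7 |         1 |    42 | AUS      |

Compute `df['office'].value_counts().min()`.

1

value_counts of office:
office
AUS    2
BOS    2
CHI    2
SF     1
NYC    1
Name: count, dtype: int64
Then the min of the resulting series: 1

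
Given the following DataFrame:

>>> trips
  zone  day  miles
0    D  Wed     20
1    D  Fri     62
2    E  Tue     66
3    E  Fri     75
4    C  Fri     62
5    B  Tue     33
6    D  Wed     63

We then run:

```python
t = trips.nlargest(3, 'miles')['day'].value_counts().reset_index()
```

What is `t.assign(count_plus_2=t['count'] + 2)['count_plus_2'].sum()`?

9

take 3 rows with largest miles:
  zone  day  miles
3    E  Fri     75
2    E  Tue     66
6    D  Wed     63
value_counts of day:
day
Fri    1
Tue    1
Wed    1
Name: count, dtype: int64
reset_index():
   day  count
0  Fri      1
1  Tue      1
2  Wed      1
add column count_plus_2 = t['count'] + 2:
   day  count  count_plus_2
0  Fri      1             3
1  Tue      1             3
2  Wed      1             3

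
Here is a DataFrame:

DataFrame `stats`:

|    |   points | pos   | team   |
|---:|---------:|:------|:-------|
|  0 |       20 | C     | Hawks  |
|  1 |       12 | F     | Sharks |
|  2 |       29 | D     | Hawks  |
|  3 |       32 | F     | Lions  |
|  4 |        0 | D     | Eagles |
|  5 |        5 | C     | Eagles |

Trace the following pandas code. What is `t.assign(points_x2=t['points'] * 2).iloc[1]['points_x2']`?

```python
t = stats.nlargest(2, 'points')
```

58

take 2 rows with largest points:
   points pos   team
3      32   F  Lions
2      29   D  Hawks
add column points_x2 = t['points'] * 2:
   points pos   team  points_x2
3      32   F  Lions         64
2      29   D  Hawks         58
value at position 1, column 'points_x2' → 58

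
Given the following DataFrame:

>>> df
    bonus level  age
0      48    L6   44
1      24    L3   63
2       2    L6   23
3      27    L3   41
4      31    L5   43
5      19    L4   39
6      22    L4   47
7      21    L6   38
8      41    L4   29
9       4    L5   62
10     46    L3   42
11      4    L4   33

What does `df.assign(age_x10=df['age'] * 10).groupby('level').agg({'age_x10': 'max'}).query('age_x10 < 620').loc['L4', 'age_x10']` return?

add column age_x10 = df['age'] * 10:
    bonus level  age  age_x10
0      48    L6   44      440
1      24    L3   63      630
2       2    L6   23      230
3      27    L3   41      410
4      31    L5   43      430
5      19    L4   39      390
6      22    L4   47      470
7      21    L6   38      380
8      41    L4   29      290
9       4    L5   62      620
10     46    L3   42      420
11      4    L4   33      330
group by level, max of age_x10:
       age_x10
level         
L3         630
L4         470
L5         620
L6         440
filter rows where age_x10 < 620:
       age_x10
level         
L4         470
L6         440
Hence 470.

470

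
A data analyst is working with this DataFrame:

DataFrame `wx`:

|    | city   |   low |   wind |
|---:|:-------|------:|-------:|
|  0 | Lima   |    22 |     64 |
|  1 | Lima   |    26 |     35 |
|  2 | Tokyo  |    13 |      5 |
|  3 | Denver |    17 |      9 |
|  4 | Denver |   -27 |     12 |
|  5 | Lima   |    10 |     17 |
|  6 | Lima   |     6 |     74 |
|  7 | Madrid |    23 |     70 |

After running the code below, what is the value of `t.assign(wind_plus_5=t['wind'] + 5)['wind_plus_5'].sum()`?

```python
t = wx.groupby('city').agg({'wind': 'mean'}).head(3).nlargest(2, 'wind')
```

group by city, mean of wind:
        wind
city        
Denver  10.5
Lima    47.5
Madrid  70.0
Tokyo    5.0
take first 3 rows:
        wind
city        
Denver  10.5
Lima    47.5
Madrid  70.0
take 2 rows with largest wind:
        wind
city        
Madrid  70.0
Lima    47.5
add column wind_plus_5 = t['wind'] + 5:
        wind  wind_plus_5
city                     
Madrid  70.0         75.0
Lima    47.5         52.5
sum of column 'wind_plus_5' → 127.5

127.5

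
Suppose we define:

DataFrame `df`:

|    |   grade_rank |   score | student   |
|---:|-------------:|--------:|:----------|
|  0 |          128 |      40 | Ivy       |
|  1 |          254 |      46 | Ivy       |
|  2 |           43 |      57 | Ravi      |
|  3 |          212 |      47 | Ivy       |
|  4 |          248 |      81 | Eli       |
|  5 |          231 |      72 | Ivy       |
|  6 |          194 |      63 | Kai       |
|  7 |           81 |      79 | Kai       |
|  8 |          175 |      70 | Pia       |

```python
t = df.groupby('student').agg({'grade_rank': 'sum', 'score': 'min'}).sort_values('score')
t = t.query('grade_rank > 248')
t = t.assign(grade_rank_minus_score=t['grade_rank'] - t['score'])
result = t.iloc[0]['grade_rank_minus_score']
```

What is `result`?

group by student: sum(grade_rank), min(score):
         grade_rank  score
student                   
Eli             248     81
Ivy             825     40
Kai             275     63
Pia             175     70
Ravi             43     57
sort by score:
         grade_rank  score
student                   
Ivy             825     40
Ravi             43     57
Kai             275     63
Pia             175     70
Eli             248     81
filter rows where grade_rank > 248:
         grade_rank  score
student                   
Ivy             825     40
Kai             275     63
add column grade_rank_minus_score = t['grade_rank'] - t['score']:
         grade_rank  score  grade_rank_minus_score
student                                           
Ivy             825     40                     785
Kai             275     63                     212
value at position 0, column 'grade_rank_minus_score' → 785

785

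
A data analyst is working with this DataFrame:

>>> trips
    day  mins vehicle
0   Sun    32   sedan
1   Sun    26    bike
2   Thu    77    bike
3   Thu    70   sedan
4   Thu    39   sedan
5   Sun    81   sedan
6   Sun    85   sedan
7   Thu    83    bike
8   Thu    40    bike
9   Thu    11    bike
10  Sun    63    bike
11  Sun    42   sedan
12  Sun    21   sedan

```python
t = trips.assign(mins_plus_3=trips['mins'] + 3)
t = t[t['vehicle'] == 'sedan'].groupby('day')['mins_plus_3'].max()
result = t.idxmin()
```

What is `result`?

add column mins_plus_3 = trips['mins'] + 3:
    day  mins vehicle  mins_plus_3
0   Sun    32   sedan           35
1   Sun    26    bike           29
2   Thu    77    bike           80
3   Thu    70   sedan           73
4   Thu    39   sedan           42
5   Sun    81   sedan           84
6   Sun    85   sedan           88
7   Thu    83    bike           86
8   Thu    40    bike           43
9   Thu    11    bike           14
10  Sun    63    bike           66
11  Sun    42   sedan           45
12  Sun    21   sedan           24
filter rows where vehicle == 'sedan':
    day  mins vehicle  mins_plus_3
0   Sun    32   sedan           35
3   Thu    70   sedan           73
4   Thu    39   sedan           42
5   Sun    81   sedan           84
6   Sun    85   sedan           88
11  Sun    42   sedan           45
12  Sun    21   sedan           24
group by day, max of mins_plus_3:
day
Sun    88
Thu    73
Name: mins_plus_3, dtype: int64
Finally, label with the smallest value = Thu.

Thu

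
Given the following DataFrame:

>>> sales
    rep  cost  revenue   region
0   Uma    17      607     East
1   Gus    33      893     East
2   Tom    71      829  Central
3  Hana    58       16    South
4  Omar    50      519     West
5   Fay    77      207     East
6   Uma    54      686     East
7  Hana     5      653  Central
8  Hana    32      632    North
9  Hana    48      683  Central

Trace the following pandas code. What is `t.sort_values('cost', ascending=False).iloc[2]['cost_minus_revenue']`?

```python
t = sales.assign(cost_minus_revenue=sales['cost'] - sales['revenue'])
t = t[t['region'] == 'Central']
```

add column cost_minus_revenue = sales['cost'] - sales['revenue']:
    rep  cost  revenue   region  cost_minus_revenue
0   Uma    17      607     East                -590
1   Gus    33      893     East                -860
2   Tom    71      829  Central                -758
3  Hana    58       16    South                  42
4  Omar    50      519     West                -469
5   Fay    77      207     East                -130
6   Uma    54      686     East                -632
7  Hana     5      653  Central                -648
8  Hana    32      632    North                -600
9  Hana    48      683  Central                -635
filter rows where region == 'Central':
    rep  cost  revenue   region  cost_minus_revenue
2   Tom    71      829  Central                -758
7  Hana     5      653  Central                -648
9  Hana    48      683  Central                -635
sort by cost descending:
    rep  cost  revenue   region  cost_minus_revenue
2   Tom    71      829  Central                -758
9  Hana    48      683  Central                -635
7  Hana     5      653  Central                -648

-648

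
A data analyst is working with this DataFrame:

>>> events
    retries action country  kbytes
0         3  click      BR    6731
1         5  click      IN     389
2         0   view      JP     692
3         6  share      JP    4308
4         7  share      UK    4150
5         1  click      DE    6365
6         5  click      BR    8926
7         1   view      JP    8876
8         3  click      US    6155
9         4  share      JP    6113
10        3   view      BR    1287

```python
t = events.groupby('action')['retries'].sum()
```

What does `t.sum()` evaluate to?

38

group by action, sum of retries:
action
click    17
share    17
view      4
Name: retries, dtype: int64
Reading off the sum of the resulting series, we get 38.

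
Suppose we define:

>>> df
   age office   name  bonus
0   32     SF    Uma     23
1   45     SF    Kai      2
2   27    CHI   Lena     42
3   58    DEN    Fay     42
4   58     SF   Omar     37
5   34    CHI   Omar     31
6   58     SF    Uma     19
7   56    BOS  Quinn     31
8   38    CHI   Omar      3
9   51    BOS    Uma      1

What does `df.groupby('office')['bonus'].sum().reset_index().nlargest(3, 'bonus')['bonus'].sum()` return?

group by office, sum of bonus:
office
BOS    32
CHI    76
DEN    42
SF     81
Name: bonus, dtype: int64
reset_index():
  office  bonus
0    BOS     32
1    CHI     76
2    DEN     42
3     SF     81
take 3 rows with largest bonus:
  office  bonus
3     SF     81
1    CHI     76
2    DEN     42

199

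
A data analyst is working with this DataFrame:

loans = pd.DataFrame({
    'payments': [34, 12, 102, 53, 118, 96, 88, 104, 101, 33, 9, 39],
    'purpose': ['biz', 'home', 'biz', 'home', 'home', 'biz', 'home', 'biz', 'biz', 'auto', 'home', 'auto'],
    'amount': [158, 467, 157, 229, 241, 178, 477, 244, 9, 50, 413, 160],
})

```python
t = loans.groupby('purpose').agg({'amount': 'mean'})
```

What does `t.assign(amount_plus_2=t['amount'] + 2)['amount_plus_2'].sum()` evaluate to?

625.6

group by purpose, mean of amount:
         amount
purpose        
auto      105.0
biz       149.2
home      365.4
add column amount_plus_2 = t['amount'] + 2:
         amount  amount_plus_2
purpose                       
auto      105.0          107.0
biz       149.2          151.2
home      365.4          367.4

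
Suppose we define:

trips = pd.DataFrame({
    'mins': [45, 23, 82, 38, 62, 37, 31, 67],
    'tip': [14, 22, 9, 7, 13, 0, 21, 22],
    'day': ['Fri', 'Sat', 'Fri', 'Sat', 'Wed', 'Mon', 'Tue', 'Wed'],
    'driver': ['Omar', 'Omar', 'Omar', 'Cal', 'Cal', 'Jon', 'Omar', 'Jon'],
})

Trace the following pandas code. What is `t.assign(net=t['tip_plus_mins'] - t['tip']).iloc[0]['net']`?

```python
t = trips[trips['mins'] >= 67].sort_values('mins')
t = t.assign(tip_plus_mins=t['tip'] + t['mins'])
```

filter rows where mins >= 67:
   mins  tip  day driver
2    82    9  Fri   Omar
7    67   22  Wed    Jon
sort by mins:
   mins  tip  day driver
7    67   22  Wed    Jon
2    82    9  Fri   Omar
add column tip_plus_mins = t['tip'] + t['mins']:
   mins  tip  day driver  tip_plus_mins
7    67   22  Wed    Jon             89
2    82    9  Fri   Omar             91
add column net = t['tip_plus_mins'] - t['tip']:
   mins  tip  day driver  tip_plus_mins  net
7    67   22  Wed    Jon             89   67
2    82    9  Fri   Omar             91   82
Taking the value at position 0, column 'net' gives 67.

67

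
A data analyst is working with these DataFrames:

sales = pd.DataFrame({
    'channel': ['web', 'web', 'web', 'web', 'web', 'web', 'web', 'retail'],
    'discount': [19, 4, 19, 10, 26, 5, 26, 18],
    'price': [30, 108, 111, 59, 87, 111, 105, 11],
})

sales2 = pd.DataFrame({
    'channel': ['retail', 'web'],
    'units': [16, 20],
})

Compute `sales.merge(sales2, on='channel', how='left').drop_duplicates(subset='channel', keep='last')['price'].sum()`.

116

merge on 'channel' (how='left') → 8 rows:
  channel  discount  price  units
0     web        19     30     20
1     web         4    108     20
2     web        19    111     20
3     web        10     59     20
4     web        26     87     20
5     web         5    111     20
6     web        26    105     20
7  retail        18     11     16
drop duplicate channel (keep=last):
  channel  discount  price  units
6     web        26    105     20
7  retail        18     11     16
So sum() = 116.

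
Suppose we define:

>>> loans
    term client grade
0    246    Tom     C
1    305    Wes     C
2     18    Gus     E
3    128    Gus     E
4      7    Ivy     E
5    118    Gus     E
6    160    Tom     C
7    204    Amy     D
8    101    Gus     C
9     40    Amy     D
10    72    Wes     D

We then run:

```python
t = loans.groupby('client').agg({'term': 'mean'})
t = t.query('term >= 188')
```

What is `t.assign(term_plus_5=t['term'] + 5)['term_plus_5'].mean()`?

group by client, mean of term:
          term
client        
Amy     122.00
Gus      91.25
Ivy       7.00
Tom     203.00
Wes     188.50
filter rows where term >= 188:
         term
client       
Tom     203.0
Wes     188.5
add column term_plus_5 = t['term'] + 5:
         term  term_plus_5
client                    
Tom     203.0        208.0
Wes     188.5        193.5

200.75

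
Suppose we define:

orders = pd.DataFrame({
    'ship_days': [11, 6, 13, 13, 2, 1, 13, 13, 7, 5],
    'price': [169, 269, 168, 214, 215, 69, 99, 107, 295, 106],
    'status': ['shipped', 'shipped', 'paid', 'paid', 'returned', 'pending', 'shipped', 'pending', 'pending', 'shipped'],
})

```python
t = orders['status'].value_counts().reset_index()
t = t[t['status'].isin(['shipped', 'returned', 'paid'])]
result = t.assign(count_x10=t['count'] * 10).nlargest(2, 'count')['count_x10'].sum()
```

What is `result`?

60

value_counts of status:
status
shipped     4
pending     3
paid        2
returned    1
Name: count, dtype: int64
reset_index():
     status  count
0   shipped      4
1   pending      3
2      paid      2
3  returned      1
filter rows where status in ['shipped', 'returned', 'paid']:
     status  count
0   shipped      4
2      paid      2
3  returned      1
add column count_x10 = t['count'] * 10:
     status  count  count_x10
0   shipped      4         40
2      paid      2         20
3  returned      1         10
take 2 rows with largest count:
    status  count  count_x10
0  shipped      4         40
2     paid      2         20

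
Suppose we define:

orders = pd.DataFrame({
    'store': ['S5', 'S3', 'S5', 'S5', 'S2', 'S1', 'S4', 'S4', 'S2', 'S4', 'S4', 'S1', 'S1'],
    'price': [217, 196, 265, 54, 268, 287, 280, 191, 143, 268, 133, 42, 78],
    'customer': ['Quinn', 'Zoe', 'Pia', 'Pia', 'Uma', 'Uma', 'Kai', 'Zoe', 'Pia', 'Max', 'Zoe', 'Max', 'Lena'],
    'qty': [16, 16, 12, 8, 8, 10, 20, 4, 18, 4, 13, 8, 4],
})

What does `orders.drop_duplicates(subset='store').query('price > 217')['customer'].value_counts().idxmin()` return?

Kai

drop duplicate store (keep=first):
  store  price customer  qty
0    S5    217    Quinn   16
1    S3    196      Zoe   16
4    S2    268      Uma    8
5    S1    287      Uma   10
6    S4    280      Kai   20
filter rows where price > 217:
  store  price customer  qty
4    S2    268      Uma    8
5    S1    287      Uma   10
6    S4    280      Kai   20
value_counts of customer:
customer
Uma    2
Kai    1
Name: count, dtype: int64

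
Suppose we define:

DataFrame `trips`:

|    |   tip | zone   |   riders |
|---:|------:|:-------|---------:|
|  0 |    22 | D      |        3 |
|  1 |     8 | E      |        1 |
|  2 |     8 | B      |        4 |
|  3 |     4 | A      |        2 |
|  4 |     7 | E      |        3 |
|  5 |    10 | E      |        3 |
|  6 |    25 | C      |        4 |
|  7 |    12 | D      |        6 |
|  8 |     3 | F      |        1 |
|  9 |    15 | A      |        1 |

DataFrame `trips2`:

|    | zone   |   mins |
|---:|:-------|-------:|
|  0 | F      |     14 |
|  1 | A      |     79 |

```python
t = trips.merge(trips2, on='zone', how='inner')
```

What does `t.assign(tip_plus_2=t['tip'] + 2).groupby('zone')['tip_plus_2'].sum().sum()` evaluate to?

merge on 'zone' (how='inner') → 3 rows:
   tip zone  riders  mins
0    4    A       2    79
1    3    F       1    14
2   15    A       1    79
add column tip_plus_2 = t['tip'] + 2:
   tip zone  riders  mins  tip_plus_2
0    4    A       2    79           6
1    3    F       1    14           5
2   15    A       1    79          17
group by zone, sum of tip_plus_2:
zone
A    23
F     5
Name: tip_plus_2, dtype: int64

28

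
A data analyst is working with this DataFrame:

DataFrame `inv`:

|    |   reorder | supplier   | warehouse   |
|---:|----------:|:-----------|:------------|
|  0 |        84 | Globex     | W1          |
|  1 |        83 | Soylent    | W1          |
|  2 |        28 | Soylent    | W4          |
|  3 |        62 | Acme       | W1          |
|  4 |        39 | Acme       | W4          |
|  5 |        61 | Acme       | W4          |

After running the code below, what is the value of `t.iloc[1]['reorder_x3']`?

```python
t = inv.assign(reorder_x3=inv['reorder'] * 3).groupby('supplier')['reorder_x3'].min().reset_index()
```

add column reorder_x3 = inv['reorder'] * 3:
   reorder supplier warehouse  reorder_x3
0       84   Globex        W1         252
1       83  Soylent        W1         249
2       28  Soylent        W4          84
3       62     Acme        W1         186
4       39     Acme        W4         117
5       61     Acme        W4         183
group by supplier, min of reorder_x3:
supplier
Acme       117
Globex     252
Soylent     84
Name: reorder_x3, dtype: int64
reset_index():
  supplier  reorder_x3
0     Acme         117
1   Globex         252
2  Soylent          84
Taking the value at position 1, column 'reorder_x3' gives 252.

252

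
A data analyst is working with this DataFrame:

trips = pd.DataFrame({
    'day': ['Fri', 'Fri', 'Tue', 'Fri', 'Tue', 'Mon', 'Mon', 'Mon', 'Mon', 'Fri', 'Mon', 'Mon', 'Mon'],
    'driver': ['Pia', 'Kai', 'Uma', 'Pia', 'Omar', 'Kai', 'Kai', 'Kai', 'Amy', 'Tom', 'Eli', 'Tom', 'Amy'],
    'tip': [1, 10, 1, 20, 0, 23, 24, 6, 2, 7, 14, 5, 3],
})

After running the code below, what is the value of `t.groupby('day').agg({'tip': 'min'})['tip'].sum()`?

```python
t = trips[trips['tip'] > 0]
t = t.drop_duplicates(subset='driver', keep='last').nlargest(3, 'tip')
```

26

filter rows where tip > 0:
    day driver  tip
0   Fri    Pia    1
1   Fri    Kai   10
2   Tue    Uma    1
3   Fri    Pia   20
5   Mon    Kai   23
6   Mon    Kai   24
7   Mon    Kai    6
8   Mon    Amy    2
9   Fri    Tom    7
10  Mon    Eli   14
11  Mon    Tom    5
12  Mon    Amy    3
drop duplicate driver (keep=last):
    day driver  tip
2   Tue    Uma    1
3   Fri    Pia   20
7   Mon    Kai    6
10  Mon    Eli   14
11  Mon    Tom    5
12  Mon    Amy    3
take 3 rows with largest tip:
    day driver  tip
3   Fri    Pia   20
10  Mon    Eli   14
7   Mon    Kai    6
group by day, min of tip:
     tip
day     
Fri   20
Mon    6
Taking the sum of column 'tip' gives 26.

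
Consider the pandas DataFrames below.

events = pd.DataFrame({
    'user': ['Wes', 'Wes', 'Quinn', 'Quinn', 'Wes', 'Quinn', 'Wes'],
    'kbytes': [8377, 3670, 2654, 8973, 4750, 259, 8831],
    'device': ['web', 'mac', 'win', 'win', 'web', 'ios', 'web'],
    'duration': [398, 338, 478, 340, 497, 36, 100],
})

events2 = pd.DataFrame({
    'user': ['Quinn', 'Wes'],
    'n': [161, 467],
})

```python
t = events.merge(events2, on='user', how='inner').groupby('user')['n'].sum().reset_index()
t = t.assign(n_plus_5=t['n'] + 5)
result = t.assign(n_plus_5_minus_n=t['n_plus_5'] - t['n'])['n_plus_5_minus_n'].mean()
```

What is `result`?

merge on 'user' (how='inner') → 7 rows:
    user  kbytes device  duration    n
0    Wes    8377    web       398  467
1    Wes    3670    mac       338  467
2  Quinn    2654    win       478  161
3  Quinn    8973    win       340  161
4    Wes    4750    web       497  467
5  Quinn     259    ios        36  161
6    Wes    8831    web       100  467
group by user, sum of n:
user
Quinn     483
Wes      1868
Name: n, dtype: int64
reset_index():
    user     n
0  Quinn   483
1    Wes  1868
add column n_plus_5 = t['n'] + 5:
    user     n  n_plus_5
0  Quinn   483       488
1    Wes  1868      1873
add column n_plus_5_minus_n = t['n_plus_5'] - t['n']:
    user     n  n_plus_5  n_plus_5_minus_n
0  Quinn   483       488                 5
1    Wes  1868      1873                 5
The mean of column 'n_plus_5_minus_n' is 5.0.

5.0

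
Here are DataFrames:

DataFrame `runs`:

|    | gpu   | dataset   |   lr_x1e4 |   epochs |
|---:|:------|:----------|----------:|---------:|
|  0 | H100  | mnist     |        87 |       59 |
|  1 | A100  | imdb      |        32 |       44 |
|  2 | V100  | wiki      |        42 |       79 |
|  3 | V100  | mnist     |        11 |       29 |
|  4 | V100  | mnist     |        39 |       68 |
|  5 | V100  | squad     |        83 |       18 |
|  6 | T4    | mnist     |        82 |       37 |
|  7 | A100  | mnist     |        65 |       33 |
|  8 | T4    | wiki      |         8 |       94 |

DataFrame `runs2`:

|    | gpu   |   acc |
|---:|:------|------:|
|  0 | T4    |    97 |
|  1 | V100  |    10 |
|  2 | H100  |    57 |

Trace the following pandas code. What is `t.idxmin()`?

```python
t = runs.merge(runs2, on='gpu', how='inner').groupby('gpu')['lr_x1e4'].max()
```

T4

merge on 'gpu' (how='inner') → 7 rows:
    gpu dataset  lr_x1e4  epochs  acc
0  H100   mnist       87      59   57
1  V100    wiki       42      79   10
2  V100   mnist       11      29   10
3  V100   mnist       39      68   10
4  V100   squad       83      18   10
5    T4   mnist       82      37   97
6    T4    wiki        8      94   97
group by gpu, max of lr_x1e4:
gpu
H100    87
T4      82
V100    83
Name: lr_x1e4, dtype: int64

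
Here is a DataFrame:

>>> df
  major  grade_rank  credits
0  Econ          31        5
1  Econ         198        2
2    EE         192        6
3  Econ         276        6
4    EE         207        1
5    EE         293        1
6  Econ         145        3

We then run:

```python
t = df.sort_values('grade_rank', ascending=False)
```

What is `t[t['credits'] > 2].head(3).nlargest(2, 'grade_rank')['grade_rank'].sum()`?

sort by grade_rank descending:
  major  grade_rank  credits
5    EE         293        1
3  Econ         276        6
4    EE         207        1
1  Econ         198        2
2    EE         192        6
6  Econ         145        3
0  Econ          31        5
filter rows where credits > 2:
  major  grade_rank  credits
3  Econ         276        6
2    EE         192        6
6  Econ         145        3
0  Econ          31        5
take first 3 rows:
  major  grade_rank  credits
3  Econ         276        6
2    EE         192        6
6  Econ         145        3
take 2 rows with largest grade_rank:
  major  grade_rank  credits
3  Econ         276        6
2    EE         192        6
Taking the sum of column 'grade_rank' gives 468.

468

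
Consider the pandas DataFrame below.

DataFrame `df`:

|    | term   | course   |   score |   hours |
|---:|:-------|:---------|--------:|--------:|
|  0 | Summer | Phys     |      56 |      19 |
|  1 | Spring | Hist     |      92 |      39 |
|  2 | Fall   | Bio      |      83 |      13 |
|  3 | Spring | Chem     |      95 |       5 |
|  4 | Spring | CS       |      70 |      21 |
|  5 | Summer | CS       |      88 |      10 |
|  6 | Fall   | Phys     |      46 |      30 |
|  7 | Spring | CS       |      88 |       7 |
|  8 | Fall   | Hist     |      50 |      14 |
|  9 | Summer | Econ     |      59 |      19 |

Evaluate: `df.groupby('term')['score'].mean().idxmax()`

Spring

group by term, mean of score:
term
Fall      59.666667
Spring    86.250000
Summer    67.666667
Name: score, dtype: float64
The label with the largest value is Spring.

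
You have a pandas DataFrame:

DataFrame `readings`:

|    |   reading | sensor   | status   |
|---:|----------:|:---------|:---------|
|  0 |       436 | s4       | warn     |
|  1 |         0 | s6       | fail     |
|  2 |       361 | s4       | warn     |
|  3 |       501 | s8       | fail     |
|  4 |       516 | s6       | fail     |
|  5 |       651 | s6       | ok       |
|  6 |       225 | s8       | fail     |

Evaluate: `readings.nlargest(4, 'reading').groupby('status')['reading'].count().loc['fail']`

2

take 4 rows with largest reading:
   reading sensor status
5      651     s6     ok
4      516     s6   fail
3      501     s8   fail
0      436     s4   warn
group by status, count of reading:
status
fail    2
ok      1
warn    1
Name: reading, dtype: int64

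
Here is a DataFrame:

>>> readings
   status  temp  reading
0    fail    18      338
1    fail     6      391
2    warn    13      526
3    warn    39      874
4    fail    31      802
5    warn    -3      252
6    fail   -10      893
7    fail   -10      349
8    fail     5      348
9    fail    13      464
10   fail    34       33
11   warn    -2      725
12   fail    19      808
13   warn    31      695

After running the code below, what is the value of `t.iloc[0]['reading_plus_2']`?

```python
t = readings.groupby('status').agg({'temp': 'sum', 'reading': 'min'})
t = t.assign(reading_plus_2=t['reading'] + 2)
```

group by status: sum(temp), min(reading):
        temp  reading
status               
fail     106       33
warn      78      252
add column reading_plus_2 = t['reading'] + 2:
        temp  reading  reading_plus_2
status                               
fail     106       33              35
warn      78      252             254
value at position 0, column 'reading_plus_2' → 35

35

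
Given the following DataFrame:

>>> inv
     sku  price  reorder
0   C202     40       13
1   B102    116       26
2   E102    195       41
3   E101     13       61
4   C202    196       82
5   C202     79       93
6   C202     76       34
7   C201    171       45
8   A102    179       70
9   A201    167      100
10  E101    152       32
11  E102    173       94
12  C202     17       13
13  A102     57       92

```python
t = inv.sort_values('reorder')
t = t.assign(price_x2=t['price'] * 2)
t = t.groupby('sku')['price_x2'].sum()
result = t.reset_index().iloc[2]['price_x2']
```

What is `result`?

232

sort by reorder:
     sku  price  reorder
0   C202     40       13
12  C202     17       13
1   B102    116       26
10  E101    152       32
6   C202     76       34
2   E102    195       41
7   C201    171       45
3   E101     13       61
8   A102    179       70
4   C202    196       82
13  A102     57       92
5   C202     79       93
11  E102    173       94
9   A201    167      100
add column price_x2 = t['price'] * 2:
     sku  price  reorder  price_x2
0   C202     40       13        80
12  C202     17       13        34
1   B102    116       26       232
10  E101    152       32       304
6   C202     76       34       152
2   E102    195       41       390
7   C201    171       45       342
3   E101     13       61        26
8   A102    179       70       358
4   C202    196       82       392
13  A102     57       92       114
5   C202     79       93       158
11  E102    173       94       346
9   A201    167      100       334
group by sku, sum of price_x2:
sku
A102    472
A201    334
B102    232
C201    342
C202    816
E101    330
E102    736
Name: price_x2, dtype: int64
reset_index():
    sku  price_x2
0  A102       472
1  A201       334
2  B102       232
3  C201       342
4  C202       816
5  E101       330
6  E102       736
Hence 232.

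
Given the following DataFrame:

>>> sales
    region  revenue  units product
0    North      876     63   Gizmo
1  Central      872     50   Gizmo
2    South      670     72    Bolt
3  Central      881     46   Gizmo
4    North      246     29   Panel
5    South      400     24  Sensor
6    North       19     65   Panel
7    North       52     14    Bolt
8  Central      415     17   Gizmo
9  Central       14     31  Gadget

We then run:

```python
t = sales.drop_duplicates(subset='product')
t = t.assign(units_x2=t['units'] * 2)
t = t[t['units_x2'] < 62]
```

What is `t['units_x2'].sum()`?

drop duplicate product (keep=first):
    region  revenue  units product
0    North      876     63   Gizmo
2    South      670     72    Bolt
4    North      246     29   Panel
5    South      400     24  Sensor
9  Central       14     31  Gadget
add column units_x2 = t['units'] * 2:
    region  revenue  units product  units_x2
0    North      876     63   Gizmo       126
2    South      670     72    Bolt       144
4    North      246     29   Panel        58
5    South      400     24  Sensor        48
9  Central       14     31  Gadget        62
filter rows where units_x2 < 62:
  region  revenue  units product  units_x2
4  North      246     29   Panel        58
5  South      400     24  Sensor        48
Finally, sum of column 'units_x2' = 106.

106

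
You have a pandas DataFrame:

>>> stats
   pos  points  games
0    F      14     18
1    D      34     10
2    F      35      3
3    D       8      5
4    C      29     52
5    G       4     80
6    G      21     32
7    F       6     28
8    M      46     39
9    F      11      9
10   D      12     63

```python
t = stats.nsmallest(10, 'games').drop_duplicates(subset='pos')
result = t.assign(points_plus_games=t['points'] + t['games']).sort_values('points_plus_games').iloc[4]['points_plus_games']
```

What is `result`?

take 10 rows with smallest games:
   pos  points  games
2    F      35      3
3    D       8      5
9    F      11      9
1    D      34     10
0    F      14     18
7    F       6     28
6    G      21     32
8    M      46     39
4    C      29     52
10   D      12     63
drop duplicate pos (keep=first):
  pos  points  games
2   F      35      3
3   D       8      5
6   G      21     32
8   M      46     39
4   C      29     52
add column points_plus_games = t['points'] + t['games']:
  pos  points  games  points_plus_games
2   F      35      3                 38
3   D       8      5                 13
6   G      21     32                 53
8   M      46     39                 85
4   C      29     52                 81
sort by points_plus_games:
  pos  points  games  points_plus_games
3   D       8      5                 13
2   F      35      3                 38
6   G      21     32                 53
4   C      29     52                 81
8   M      46     39                 85

85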